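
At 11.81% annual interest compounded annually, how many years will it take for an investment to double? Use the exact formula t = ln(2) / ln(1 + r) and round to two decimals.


Doubling condition: (1 + r)^t = 2
Take ln of both sides: t × ln(1 + r) = ln(2)
t = ln(2) / ln(1 + r)
t = 0.693147 / 0.111631
t = 6.21

t = ln(2) / ln(1 + r) = 6.21 years


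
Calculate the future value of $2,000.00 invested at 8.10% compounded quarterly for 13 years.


Compound interest formula: A = P(1 + r/n)^(nt)
A = $2,000.00 × (1 + 0.081/4)^(4 × 13)
Growth factor: (1 + 0.081/4)^52 = 2.836243
A = $2,000.00 × 2.836243
A = $5,672.49

A = P(1 + r/n)^(nt) = $5,672.49


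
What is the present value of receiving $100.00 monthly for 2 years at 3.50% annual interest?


Present value of an ordinary annuity: PV = PMT × (1 − (1 + r)^(−n)) / r
Monthly rate r = 0.035/12 ≈ 0.00291667, n = 24
PV = $100.00 × (1 − (1 + 0.035/12)^(−24)) / (0.035/12)
PV = $100.00 × 23.146690
PV = $2,314.67

PV = PMT × (1-(1+r)^(-n))/r = $2,314.67


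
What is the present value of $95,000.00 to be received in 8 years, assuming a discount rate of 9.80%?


Present value formula: PV = FV / (1 + r)^t
PV = $95,000.00 / (1 + 0.098)^8
PV = $95,000.00 / 2.112607
PV = $44,968.14

PV = FV / (1 + r)^t = $44,968.14


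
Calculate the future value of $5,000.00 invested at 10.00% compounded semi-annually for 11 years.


Compound interest formula: A = P(1 + r/n)^(nt)
A = $5,000.00 × (1 + 0.1/2)^(2 × 11)
Growth factor: (1 + 0.1/2)^22 = 2.9252607
A = $5,000.00 × 2.9252607
A = $14,626.30

A = P(1 + r/n)^(nt) = $14,626.30


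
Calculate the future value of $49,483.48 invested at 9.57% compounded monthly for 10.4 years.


Compound interest formula: A = P(1 + r/n)^(nt)
A = $49,483.48 × (1 + 0.0957/12)^(12 × 10.4)
Growth factor: (1 + 0.0957/12)^124.8 = 2.6948224
A = $49,483.48 × 2.6948224
A = $133,349.19

A = P(1 + r/n)^(nt) = $133,349.19


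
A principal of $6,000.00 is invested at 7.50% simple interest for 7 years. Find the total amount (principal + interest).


Total amount formula: A = P(1 + rt) = P + P·r·t
Interest: I = P × r × t = $6,000.00 × 0.075 × 7 = $3,150.00
A = P + I = $6,000.00 + $3,150.00 = $9,150.00

A = P + I = P(1 + rt) = $9,150.00


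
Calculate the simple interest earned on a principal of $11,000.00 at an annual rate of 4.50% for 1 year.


Simple interest formula: I = P × r × t
I = $11,000.00 × 0.045 × 1
I = $495.00

I = P × r × t = $495.00


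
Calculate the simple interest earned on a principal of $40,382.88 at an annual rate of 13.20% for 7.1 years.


Simple interest formula: I = P × r × t
I = $40,382.88 × 0.132 × 7.1
I = $37,846.84

I = P × r × t = $37,846.84


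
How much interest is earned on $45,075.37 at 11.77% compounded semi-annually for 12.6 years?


Compound interest earned = final amount − principal.
A = P(1 + r/n)^(nt) = $45,075.37 × (1 + 0.1177/2)^(2 × 12.6) = $190,443.96
Interest = A − P = $190,443.96 − $45,075.37 = $145,368.59

Interest = A - P = $145,368.59


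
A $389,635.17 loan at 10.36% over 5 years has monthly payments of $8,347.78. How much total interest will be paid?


Total paid over the life of the loan = PMT × n.
Total paid = $8,347.78 × 60 = $500,866.80
Total interest = total paid − principal = $500,866.80 − $389,635.17 = $111,231.63

Total interest = (PMT × n) - PV = $111,231.63


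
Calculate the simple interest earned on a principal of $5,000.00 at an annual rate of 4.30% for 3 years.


Simple interest formula: I = P × r × t
I = $5,000.00 × 0.043 × 3
I = $645.00

I = P × r × t = $645.00


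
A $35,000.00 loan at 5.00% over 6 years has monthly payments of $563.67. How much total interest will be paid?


Total paid over the life of the loan = PMT × n.
Total paid = $563.67 × 72 = $40,584.24
Total interest = total paid − principal = $40,584.24 − $35,000.00 = $5,584.24

Total interest = (PMT × n) - PV = $5,584.24


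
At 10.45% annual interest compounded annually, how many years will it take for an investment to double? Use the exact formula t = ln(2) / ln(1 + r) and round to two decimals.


Doubling condition: (1 + r)^t = 2
Take ln of both sides: t × ln(1 + r) = ln(2)
t = ln(2) / ln(1 + r)
t = 0.693147 / 0.099393
t = 6.97

t = ln(2) / ln(1 + r) = 6.97 years


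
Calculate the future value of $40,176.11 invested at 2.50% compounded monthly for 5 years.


Compound interest formula: A = P(1 + r/n)^(nt)
A = $40,176.11 × (1 + 0.025/12)^(12 × 5)
Growth factor: (1 + 0.025/12)^60 = 1.1330011
A = $40,176.11 × 1.1330011
A = $45,519.58

A = P(1 + r/n)^(nt) = $45,519.58


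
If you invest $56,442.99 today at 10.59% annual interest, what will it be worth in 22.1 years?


Future value formula: FV = PV × (1 + r)^t
FV = $56,442.99 × (1 + 0.1059)^22.1
FV = $56,442.99 × 9.249547
FV = $522,072.09

FV = PV × (1 + r)^t = $522,072.09


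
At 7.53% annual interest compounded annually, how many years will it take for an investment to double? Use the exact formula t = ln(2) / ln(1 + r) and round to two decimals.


Doubling condition: (1 + r)^t = 2
Take ln of both sides: t × ln(1 + r) = ln(2)
t = ln(2) / ln(1 + r)
t = 0.693147 / 0.072600
t = 9.55

t = ln(2) / ln(1 + r) = 9.55 years


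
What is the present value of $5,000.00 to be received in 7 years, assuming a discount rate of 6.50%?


Present value formula: PV = FV / (1 + r)^t
PV = $5,000.00 / (1 + 0.065)^7
PV = $5,000.00 / 1.553987
PV = $3,217.53

PV = FV / (1 + r)^t = $3,217.53


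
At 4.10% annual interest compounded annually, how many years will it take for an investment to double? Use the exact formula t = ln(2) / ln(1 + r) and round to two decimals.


Doubling condition: (1 + r)^t = 2
Take ln of both sides: t × ln(1 + r) = ln(2)
t = ln(2) / ln(1 + r)
t = 0.693147 / 0.040182
t = 17.25

t = ln(2) / ln(1 + r) = 17.25 years


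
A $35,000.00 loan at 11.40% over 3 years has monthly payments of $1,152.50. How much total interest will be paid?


Total paid over the life of the loan = PMT × n.
Total paid = $1,152.50 × 36 = $41,490.00
Total interest = total paid − principal = $41,490.00 − $35,000.00 = $6,490.00

Total interest = (PMT × n) - PV = $6,490.00


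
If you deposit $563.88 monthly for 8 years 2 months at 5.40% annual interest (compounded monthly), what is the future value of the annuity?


Future value of an ordinary annuity: FV = PMT × ((1 + r)^n − 1) / r
Monthly rate r = 0.054/12 = 0.0045, n = 98
FV = $563.88 × ((1 + 0.054/12)^98 − 1) / (0.054/12)
FV = $563.88 × 122.827524
FV = $69,259.98

FV = PMT × ((1+r)^n - 1)/r = $69,259.98


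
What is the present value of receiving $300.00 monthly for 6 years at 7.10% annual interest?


Present value of an ordinary annuity: PV = PMT × (1 − (1 + r)^(−n)) / r
Monthly rate r = 0.071/12 ≈ 0.00591667, n = 72
PV = $300.00 × (1 − (1 + 0.071/12)^(−72)) / (0.071/12)
PV = $300.00 × 58.489569
PV = $17,546.87

PV = PMT × (1-(1+r)^(-n))/r = $17,546.87


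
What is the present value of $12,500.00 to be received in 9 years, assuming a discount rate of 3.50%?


Present value formula: PV = FV / (1 + r)^t
PV = $12,500.00 / (1 + 0.035)^9
PV = $12,500.00 / 1.362897
PV = $9,171.64

PV = FV / (1 + r)^t = $9,171.64


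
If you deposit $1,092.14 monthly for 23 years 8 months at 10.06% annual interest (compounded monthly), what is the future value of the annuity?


Future value of an ordinary annuity: FV = PMT × ((1 + r)^n − 1) / r
Monthly rate r = 0.1006/12 ≈ 0.00838333, n = 284
FV = $1,092.14 × ((1 + 0.1006/12)^284 − 1) / (0.1006/12)
FV = $1,092.14 × 1157.949559
FV = $1,264,643.03

FV = PMT × ((1+r)^n - 1)/r = $1,264,643.03


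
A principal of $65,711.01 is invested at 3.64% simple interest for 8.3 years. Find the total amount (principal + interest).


Total amount formula: A = P(1 + rt) = P + P·r·t
Interest: I = P × r × t = $65,711.01 × 0.0364 × 8.3 = $19,852.61
A = P + I = $65,711.01 + $19,852.61 = $85,563.62

A = P + I = P(1 + rt) = $85,563.62


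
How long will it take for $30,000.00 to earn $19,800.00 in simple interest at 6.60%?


Rearrange the simple interest formula for t:
I = P × r × t  ⇒  t = I / (P × r)
t = $19,800.00 / ($30,000.00 × 0.066)
t = 10

t = I/(P×r) = 10 years


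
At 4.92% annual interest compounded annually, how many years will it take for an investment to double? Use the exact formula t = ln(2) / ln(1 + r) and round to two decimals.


Doubling condition: (1 + r)^t = 2
Take ln of both sides: t × ln(1 + r) = ln(2)
t = ln(2) / ln(1 + r)
t = 0.693147 / 0.048028
t = 14.43

t = ln(2) / ln(1 + r) = 14.43 years


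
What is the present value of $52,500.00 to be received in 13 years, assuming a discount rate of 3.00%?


Present value formula: PV = FV / (1 + r)^t
PV = $52,500.00 / (1 + 0.03)^13
PV = $52,500.00 / 1.4685337
PV = $35,749.95

PV = FV / (1 + r)^t = $35,749.95


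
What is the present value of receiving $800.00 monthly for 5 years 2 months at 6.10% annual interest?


Present value of an ordinary annuity: PV = PMT × (1 − (1 + r)^(−n)) / r
Monthly rate r = 0.061/12 ≈ 0.00508333, n = 62
PV = $800.00 × (1 − (1 + 0.061/12)^(−62)) / (0.061/12)
PV = $800.00 × 53.065572
PV = $42,452.46

PV = PMT × (1-(1+r)^(-n))/r = $42,452.46


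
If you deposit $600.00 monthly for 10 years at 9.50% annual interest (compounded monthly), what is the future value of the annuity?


Future value of an ordinary annuity: FV = PMT × ((1 + r)^n − 1) / r
Monthly rate r = 0.095/12 ≈ 0.00791667, n = 120
FV = $600.00 × ((1 + 0.095/12)^120 − 1) / (0.095/12)
FV = $600.00 × 199.080682
FV = $119,448.41

FV = PMT × ((1+r)^n - 1)/r = $119,448.41


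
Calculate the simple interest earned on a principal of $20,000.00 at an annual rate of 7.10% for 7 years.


Simple interest formula: I = P × r × t
I = $20,000.00 × 0.071 × 7
I = $9,940.00

I = P × r × t = $9,940.00


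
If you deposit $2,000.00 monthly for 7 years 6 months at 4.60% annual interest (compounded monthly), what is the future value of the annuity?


Future value of an ordinary annuity: FV = PMT × ((1 + r)^n − 1) / r
Monthly rate r = 0.046/12 ≈ 0.00383333, n = 90
FV = $2,000.00 × ((1 + 0.046/12)^90 − 1) / (0.046/12)
FV = $2,000.00 × 107.232764
FV = $214,465.53

FV = PMT × ((1+r)^n - 1)/r = $214,465.53


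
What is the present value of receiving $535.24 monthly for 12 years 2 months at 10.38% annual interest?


Present value of an ordinary annuity: PV = PMT × (1 − (1 + r)^(−n)) / r
Monthly rate r = 0.1038/12 = 0.00865, n = 146
PV = $535.24 × (1 − (1 + 0.1038/12)^(−146)) / (0.1038/12)
PV = $535.24 × 82.731469
PV = $44,281.19

PV = PMT × (1-(1+r)^(-n))/r = $44,281.19


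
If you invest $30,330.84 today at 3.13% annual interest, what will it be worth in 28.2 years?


Future value formula: FV = PV × (1 + r)^t
FV = $30,330.84 × (1 + 0.0313)^28.2
FV = $30,330.84 × 2.3848304
FV = $72,333.91

FV = PV × (1 + r)^t = $72,333.91


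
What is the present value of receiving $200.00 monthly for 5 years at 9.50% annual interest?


Present value of an ordinary annuity: PV = PMT × (1 − (1 + r)^(−n)) / r
Monthly rate r = 0.095/12 ≈ 0.00791667, n = 60
PV = $200.00 × (1 − (1 + 0.095/12)^(−60)) / (0.095/12)
PV = $200.00 × 47.614827
PV = $9,522.97

PV = PMT × (1-(1+r)^(-n))/r = $9,522.97


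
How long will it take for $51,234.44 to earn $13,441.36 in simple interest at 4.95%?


Rearrange the simple interest formula for t:
I = P × r × t  ⇒  t = I / (P × r)
t = $13,441.36 / ($51,234.44 × 0.0495)
t = 5.3

t = I/(P×r) = 5.3 years


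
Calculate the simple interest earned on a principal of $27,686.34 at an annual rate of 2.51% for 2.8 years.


Simple interest formula: I = P × r × t
I = $27,686.34 × 0.0251 × 2.8
I = $1,945.80

I = P × r × t = $1,945.80


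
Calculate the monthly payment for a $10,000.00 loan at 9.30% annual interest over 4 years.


Loan payment formula: PMT = PV × r / (1 − (1 + r)^(−n))
Monthly rate r = 0.093/12 = 0.00775, n = 48 months
Denominator: 1 − (1 + 0.093/12)^(−48) = 0.309656
PMT = $10,000.00 × (0.093/12) / 0.309656
PMT = $250.28 per month

PMT = PV × r / (1-(1+r)^(-n)) = $250.28/month


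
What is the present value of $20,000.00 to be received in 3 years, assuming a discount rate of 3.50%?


Present value formula: PV = FV / (1 + r)^t
PV = $20,000.00 / (1 + 0.035)^3
PV = $20,000.00 / 1.108718
PV = $18,038.85

PV = FV / (1 + r)^t = $18,038.85


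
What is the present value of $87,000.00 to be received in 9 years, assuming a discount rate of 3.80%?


Present value formula: PV = FV / (1 + r)^t
PV = $87,000.00 / (1 + 0.038)^9
PV = $87,000.00 / 1.3988662
PV = $62,193.22

PV = FV / (1 + r)^t = $62,193.22


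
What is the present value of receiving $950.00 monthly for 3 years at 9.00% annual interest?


Present value of an ordinary annuity: PV = PMT × (1 − (1 + r)^(−n)) / r
Monthly rate r = 0.09/12 = 0.0075, n = 36
PV = $950.00 × (1 − (1 + 0.09/12)^(−36)) / (0.09/12)
PV = $950.00 × 31.446805
PV = $29,874.46

PV = PMT × (1-(1+r)^(-n))/r = $29,874.46


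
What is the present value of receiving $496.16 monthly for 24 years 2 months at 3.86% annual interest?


Present value of an ordinary annuity: PV = PMT × (1 − (1 + r)^(−n)) / r
Monthly rate r = 0.0386/12 ≈ 0.00321667, n = 290
PV = $496.16 × (1 − (1 + 0.0386/12)^(−290)) / (0.0386/12)
PV = $496.16 × 188.385437
PV = $93,469.32

PV = PMT × (1-(1+r)^(-n))/r = $93,469.32


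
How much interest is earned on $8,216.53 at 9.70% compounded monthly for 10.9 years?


Compound interest earned = final amount − principal.
A = P(1 + r/n)^(nt) = $8,216.53 × (1 + 0.097/12)^(12 × 10.9) = $23,551.69
Interest = A − P = $23,551.69 − $8,216.53 = $15,335.16

Interest = A - P = $15,335.16


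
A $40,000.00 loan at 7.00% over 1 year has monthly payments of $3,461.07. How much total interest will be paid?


Total paid over the life of the loan = PMT × n.
Total paid = $3,461.07 × 12 = $41,532.84
Total interest = total paid − principal = $41,532.84 − $40,000.00 = $1,532.84

Total interest = (PMT × n) - PV = $1,532.84


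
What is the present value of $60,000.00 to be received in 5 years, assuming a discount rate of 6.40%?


Present value formula: PV = FV / (1 + r)^t
PV = $60,000.00 / (1 + 0.064)^5
PV = $60,000.00 / 1.3636664
PV = $43,999.03

PV = FV / (1 + r)^t = $43,999.03


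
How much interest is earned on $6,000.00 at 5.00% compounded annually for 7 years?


Compound interest earned = final amount − principal.
A = P(1 + r/n)^(nt) = $6,000.00 × (1 + 0.05/1)^(1 × 7) = $8,442.60
Interest = A − P = $8,442.60 − $6,000.00 = $2,442.60

Interest = A - P = $2,442.60


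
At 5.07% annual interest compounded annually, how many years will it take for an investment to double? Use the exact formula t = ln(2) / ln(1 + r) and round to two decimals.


Doubling condition: (1 + r)^t = 2
Take ln of both sides: t × ln(1 + r) = ln(2)
t = ln(2) / ln(1 + r)
t = 0.693147 / 0.049457
t = 14.02

t = ln(2) / ln(1 + r) = 14.02 years


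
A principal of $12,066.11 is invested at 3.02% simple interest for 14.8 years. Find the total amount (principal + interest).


Total amount formula: A = P(1 + rt) = P + P·r·t
Interest: I = P × r × t = $12,066.11 × 0.0302 × 14.8 = $5,393.07
A = P + I = $12,066.11 + $5,393.07 = $17,459.18

A = P + I = P(1 + rt) = $17,459.18


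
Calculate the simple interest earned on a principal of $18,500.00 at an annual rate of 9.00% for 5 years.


Simple interest formula: I = P × r × t
I = $18,500.00 × 0.09 × 5
I = $8,325.00

I = P × r × t = $8,325.00


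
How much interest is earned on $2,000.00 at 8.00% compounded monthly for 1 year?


Compound interest earned = final amount − principal.
A = P(1 + r/n)^(nt) = $2,000.00 × (1 + 0.08/12)^(12 × 1) = $2,166.00
Interest = A − P = $2,166.00 − $2,000.00 = $166.00

Interest = A - P = $166.00


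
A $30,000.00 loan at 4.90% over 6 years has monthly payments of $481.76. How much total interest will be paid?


Total paid over the life of the loan = PMT × n.
Total paid = $481.76 × 72 = $34,686.72
Total interest = total paid − principal = $34,686.72 − $30,000.00 = $4,686.72

Total interest = (PMT × n) - PV = $4,686.72


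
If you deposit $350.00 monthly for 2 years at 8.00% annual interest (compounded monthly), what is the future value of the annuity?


Future value of an ordinary annuity: FV = PMT × ((1 + r)^n − 1) / r
Monthly rate r = 0.08/12 ≈ 0.00666667, n = 24
FV = $350.00 × ((1 + 0.08/12)^24 − 1) / (0.08/12)
FV = $350.00 × 25.933190
FV = $9,076.62

FV = PMT × ((1+r)^n - 1)/r = $9,076.62


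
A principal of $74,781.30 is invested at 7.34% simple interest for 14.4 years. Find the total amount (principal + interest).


Total amount formula: A = P(1 + rt) = P + P·r·t
Interest: I = P × r × t = $74,781.30 × 0.0734 × 14.4 = $79,040.84
A = P + I = $74,781.30 + $79,040.84 = $153,822.14

A = P + I = P(1 + rt) = $153,822.14


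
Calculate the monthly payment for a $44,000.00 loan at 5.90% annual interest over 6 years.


Loan payment formula: PMT = PV × r / (1 − (1 + r)^(−n))
Monthly rate r = 0.059/12 ≈ 0.00491667, n = 72 months
Denominator: 1 − (1 + 0.059/12)^(−72) = 0.297516
PMT = $44,000.00 × (0.059/12) / 0.297516
PMT = $727.13 per month

PMT = PV × r / (1-(1+r)^(-n)) = $727.13/month


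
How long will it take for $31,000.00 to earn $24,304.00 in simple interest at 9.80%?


Rearrange the simple interest formula for t:
I = P × r × t  ⇒  t = I / (P × r)
t = $24,304.00 / ($31,000.00 × 0.098)
t = 8

t = I/(P×r) = 8 years


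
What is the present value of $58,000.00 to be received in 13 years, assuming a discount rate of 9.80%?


Present value formula: PV = FV / (1 + r)^t
PV = $58,000.00 / (1 + 0.098)^13
PV = $58,000.00 / 3.371556
PV = $17,202.74

PV = FV / (1 + r)^t = $17,202.74


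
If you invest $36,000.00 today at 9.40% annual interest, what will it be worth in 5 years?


Future value formula: FV = PV × (1 + r)^t
FV = $36,000.00 × (1 + 0.094)^5
FV = $36,000.00 × 1.5670636
FV = $56,414.29

FV = PV × (1 + r)^t = $56,414.29


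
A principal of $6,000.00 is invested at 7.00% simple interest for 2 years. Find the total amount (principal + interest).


Total amount formula: A = P(1 + rt) = P + P·r·t
Interest: I = P × r × t = $6,000.00 × 0.07 × 2 = $840.00
A = P + I = $6,000.00 + $840.00 = $6,840.00

A = P + I = P(1 + rt) = $6,840.00


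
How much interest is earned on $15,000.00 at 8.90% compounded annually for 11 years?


Compound interest earned = final amount − principal.
A = P(1 + r/n)^(nt) = $15,000.00 × (1 + 0.089/1)^(1 × 11) = $38,317.57
Interest = A − P = $38,317.57 − $15,000.00 = $23,317.57

Interest = A - P = $23,317.57


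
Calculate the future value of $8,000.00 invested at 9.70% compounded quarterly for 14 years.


Compound interest formula: A = P(1 + r/n)^(nt)
A = $8,000.00 × (1 + 0.097/4)^(4 × 14)
Growth factor: (1 + 0.097/4)^56 = 3.825908
A = $8,000.00 × 3.825908
A = $30,607.26

A = P(1 + r/n)^(nt) = $30,607.26


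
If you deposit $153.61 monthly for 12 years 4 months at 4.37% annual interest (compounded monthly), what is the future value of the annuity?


Future value of an ordinary annuity: FV = PMT × ((1 + r)^n − 1) / r
Monthly rate r = 0.0437/12 ≈ 0.00364167, n = 148
FV = $153.61 × ((1 + 0.0437/12)^148 − 1) / (0.0437/12)
FV = $153.61 × 195.667873
FV = $30,056.54

FV = PMT × ((1+r)^n - 1)/r = $30,056.54


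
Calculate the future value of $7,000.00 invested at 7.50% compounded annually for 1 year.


Compound interest formula: A = P(1 + r/n)^(nt)
A = $7,000.00 × (1 + 0.075/1)^(1 × 1)
Growth factor: (1 + 0.075/1)^1 = 1.075000
A = $7,000.00 × 1.075000
A = $7,525.00

A = P(1 + r/n)^(nt) = $7,525.00


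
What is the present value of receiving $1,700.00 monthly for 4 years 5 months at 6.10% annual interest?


Present value of an ordinary annuity: PV = PMT × (1 − (1 + r)^(−n)) / r
Monthly rate r = 0.061/12 ≈ 0.00508333, n = 53
PV = $1,700.00 × (1 − (1 + 0.061/12)^(−53)) / (0.061/12)
PV = $1,700.00 × 46.358089
PV = $78,808.75

PV = PMT × (1-(1+r)^(-n))/r = $78,808.75


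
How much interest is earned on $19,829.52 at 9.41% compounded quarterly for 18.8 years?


Compound interest earned = final amount − principal.
A = P(1 + r/n)^(nt) = $19,829.52 × (1 + 0.0941/4)^(4 × 18.8) = $113,950.44
Interest = A − P = $113,950.44 − $19,829.52 = $94,120.92

Interest = A - P = $94,120.92


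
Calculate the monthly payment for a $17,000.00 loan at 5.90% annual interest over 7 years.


Loan payment formula: PMT = PV × r / (1 − (1 + r)^(−n))
Monthly rate r = 0.059/12 ≈ 0.00491667, n = 84 months
Denominator: 1 − (1 + 0.059/12)^(−84) = 0.337668
PMT = $17,000.00 × (0.059/12) / 0.337668
PMT = $247.53 per month

PMT = PV × r / (1-(1+r)^(-n)) = $247.53/month


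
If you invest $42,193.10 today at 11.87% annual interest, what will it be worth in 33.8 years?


Future value formula: FV = PV × (1 + r)^t
FV = $42,193.10 × (1 + 0.1187)^33.8
FV = $42,193.10 × 44.3119607
FV = $1,869,658.99

FV = PV × (1 + r)^t = $1,869,658.99


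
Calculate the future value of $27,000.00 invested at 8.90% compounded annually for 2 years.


Compound interest formula: A = P(1 + r/n)^(nt)
A = $27,000.00 × (1 + 0.089/1)^(1 × 2)
Growth factor: (1 + 0.089/1)^2 = 1.185921
A = $27,000.00 × 1.185921
A = $32,019.87

A = P(1 + r/n)^(nt) = $32,019.87


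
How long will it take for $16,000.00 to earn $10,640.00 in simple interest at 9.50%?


Rearrange the simple interest formula for t:
I = P × r × t  ⇒  t = I / (P × r)
t = $10,640.00 / ($16,000.00 × 0.095)
t = 7

t = I/(P×r) = 7 years


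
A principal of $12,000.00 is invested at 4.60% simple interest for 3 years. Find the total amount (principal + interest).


Total amount formula: A = P(1 + rt) = P + P·r·t
Interest: I = P × r × t = $12,000.00 × 0.046 × 3 = $1,656.00
A = P + I = $12,000.00 + $1,656.00 = $13,656.00

A = P + I = P(1 + rt) = $13,656.00


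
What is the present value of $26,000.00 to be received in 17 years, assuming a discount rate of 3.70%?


Present value formula: PV = FV / (1 + r)^t
PV = $26,000.00 / (1 + 0.037)^17
PV = $26,000.00 / 1.8545513
PV = $14,019.56

PV = FV / (1 + r)^t = $14,019.56


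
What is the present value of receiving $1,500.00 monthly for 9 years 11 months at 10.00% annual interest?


Present value of an ordinary annuity: PV = PMT × (1 − (1 + r)^(−n)) / r
Monthly rate r = 0.1/12 ≈ 0.00833333, n = 119
PV = $1,500.00 × (1 − (1 + 0.1/12)^(−119)) / (0.1/12)
PV = $1,500.00 × 75.301756
PV = $112,952.63

PV = PMT × (1-(1+r)^(-n))/r = $112,952.63


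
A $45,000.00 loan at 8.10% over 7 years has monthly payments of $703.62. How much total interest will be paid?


Total paid over the life of the loan = PMT × n.
Total paid = $703.62 × 84 = $59,104.08
Total interest = total paid − principal = $59,104.08 − $45,000.00 = $14,104.08

Total interest = (PMT × n) - PV = $14,104.08


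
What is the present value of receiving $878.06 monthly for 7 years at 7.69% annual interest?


Present value of an ordinary annuity: PV = PMT × (1 − (1 + r)^(−n)) / r
Monthly rate r = 0.0769/12 ≈ 0.00640833, n = 84
PV = $878.06 × (1 − (1 + 0.0769/12)^(−84)) / (0.0769/12)
PV = $878.06 × 64.799503
PV = $56,897.85

PV = PMT × (1-(1+r)^(-n))/r = $56,897.85


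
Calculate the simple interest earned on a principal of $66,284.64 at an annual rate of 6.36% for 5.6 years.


Simple interest formula: I = P × r × t
I = $66,284.64 × 0.0636 × 5.6
I = $23,607.94

I = P × r × t = $23,607.94


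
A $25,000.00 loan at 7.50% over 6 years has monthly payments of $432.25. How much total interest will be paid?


Total paid over the life of the loan = PMT × n.
Total paid = $432.25 × 72 = $31,122.00
Total interest = total paid − principal = $31,122.00 − $25,000.00 = $6,122.00

Total interest = (PMT × n) - PV = $6,122.00


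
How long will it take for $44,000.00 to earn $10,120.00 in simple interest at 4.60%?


Rearrange the simple interest formula for t:
I = P × r × t  ⇒  t = I / (P × r)
t = $10,120.00 / ($44,000.00 × 0.046)
t = 5

t = I/(P×r) = 5 years


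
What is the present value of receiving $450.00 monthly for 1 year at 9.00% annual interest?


Present value of an ordinary annuity: PV = PMT × (1 − (1 + r)^(−n)) / r
Monthly rate r = 0.09/12 = 0.0075, n = 12
PV = $450.00 × (1 − (1 + 0.09/12)^(−12)) / (0.09/12)
PV = $450.00 × 11.434913
PV = $5,145.71

PV = PMT × (1-(1+r)^(-n))/r = $5,145.71


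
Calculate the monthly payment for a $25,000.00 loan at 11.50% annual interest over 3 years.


Loan payment formula: PMT = PV × r / (1 − (1 + r)^(−n))
Monthly rate r = 0.115/12 ≈ 0.00958333, n = 36 months
Denominator: 1 − (1 + 0.115/12)^(−36) = 0.290615
PMT = $25,000.00 × (0.115/12) / 0.290615
PMT = $824.40 per month

PMT = PV × r / (1-(1+r)^(-n)) = $824.40/month


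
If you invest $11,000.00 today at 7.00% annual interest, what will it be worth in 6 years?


Future value formula: FV = PV × (1 + r)^t
FV = $11,000.00 × (1 + 0.07)^6
FV = $11,000.00 × 1.500730
FV = $16,508.03

FV = PV × (1 + r)^t = $16,508.03


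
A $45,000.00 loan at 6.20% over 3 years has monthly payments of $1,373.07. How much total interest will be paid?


Total paid over the life of the loan = PMT × n.
Total paid = $1,373.07 × 36 = $49,430.52
Total interest = total paid − principal = $49,430.52 − $45,000.00 = $4,430.52

Total interest = (PMT × n) - PV = $4,430.52


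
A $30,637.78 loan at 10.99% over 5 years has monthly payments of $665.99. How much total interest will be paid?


Total paid over the life of the loan = PMT × n.
Total paid = $665.99 × 60 = $39,959.40
Total interest = total paid − principal = $39,959.40 − $30,637.78 = $9,321.62

Total interest = (PMT × n) - PV = $9,321.62


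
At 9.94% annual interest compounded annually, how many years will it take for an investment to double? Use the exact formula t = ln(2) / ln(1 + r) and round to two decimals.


Doubling condition: (1 + r)^t = 2
Take ln of both sides: t × ln(1 + r) = ln(2)
t = ln(2) / ln(1 + r)
t = 0.693147 / 0.094765
t = 7.31

t = ln(2) / ln(1 + r) = 7.31 years


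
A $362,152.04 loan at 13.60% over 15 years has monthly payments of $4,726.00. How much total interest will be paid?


Total paid over the life of the loan = PMT × n.
Total paid = $4,726.00 × 180 = $850,680.00
Total interest = total paid − principal = $850,680.00 − $362,152.04 = $488,527.96

Total interest = (PMT × n) - PV = $488,527.96


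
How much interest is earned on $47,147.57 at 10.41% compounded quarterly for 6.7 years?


Compound interest earned = final amount − principal.
A = P(1 + r/n)^(nt) = $47,147.57 × (1 + 0.1041/4)^(4 × 6.7) = $93,862.51
Interest = A − P = $93,862.51 − $47,147.57 = $46,714.94

Interest = A - P = $46,714.94


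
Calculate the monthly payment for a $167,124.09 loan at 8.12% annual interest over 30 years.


Loan payment formula: PMT = PV × r / (1 − (1 + r)^(−n))
Monthly rate r = 0.0812/12 ≈ 0.00676667, n = 360 months
Denominator: 1 − (1 + 0.0812/12)^(−360) = 0.911769
PMT = $167,124.09 × (0.0812/12) / 0.911769
PMT = $1,240.31 per month

PMT = PV × r / (1-(1+r)^(-n)) = $1,240.31/month


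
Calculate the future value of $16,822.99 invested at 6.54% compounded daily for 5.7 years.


Compound interest formula: A = P(1 + r/n)^(nt)
A = $16,822.99 × (1 + 0.0654/365)^(365 × 5.7)
Growth factor: (1 + 0.0654/365)^2080.5 = 1.4517164
A = $16,822.99 × 1.4517164
A = $24,422.21

A = P(1 + r/n)^(nt) = $24,422.21


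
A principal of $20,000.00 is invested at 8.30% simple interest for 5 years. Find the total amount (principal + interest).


Total amount formula: A = P(1 + rt) = P + P·r·t
Interest: I = P × r × t = $20,000.00 × 0.083 × 5 = $8,300.00
A = P + I = $20,000.00 + $8,300.00 = $28,300.00

A = P + I = P(1 + rt) = $28,300.00


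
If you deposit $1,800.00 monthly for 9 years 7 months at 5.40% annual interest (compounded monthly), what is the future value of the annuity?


Future value of an ordinary annuity: FV = PMT × ((1 + r)^n − 1) / r
Monthly rate r = 0.054/12 = 0.0045, n = 115
FV = $1,800.00 × ((1 + 0.054/12)^115 − 1) / (0.054/12)
FV = $1,800.00 × 150.195818
FV = $270,352.47

FV = PMT × ((1+r)^n - 1)/r = $270,352.47


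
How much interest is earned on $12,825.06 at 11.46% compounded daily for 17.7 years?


Compound interest earned = final amount − principal.
A = P(1 + r/n)^(nt) = $12,825.06 × (1 + 0.1146/365)^(365 × 17.7) = $97,465.91
Interest = A − P = $97,465.91 − $12,825.06 = $84,640.85

Interest = A - P = $84,640.85


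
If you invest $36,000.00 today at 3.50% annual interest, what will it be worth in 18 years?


Future value formula: FV = PV × (1 + r)^t
FV = $36,000.00 × (1 + 0.035)^18
FV = $36,000.00 × 1.8574892
FV = $66,869.61

FV = PV × (1 + r)^t = $66,869.61


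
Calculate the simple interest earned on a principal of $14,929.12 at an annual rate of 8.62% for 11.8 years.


Simple interest formula: I = P × r × t
I = $14,929.12 × 0.0862 × 11.8
I = $15,185.30

I = P × r × t = $15,185.30


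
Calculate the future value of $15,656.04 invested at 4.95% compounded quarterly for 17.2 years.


Compound interest formula: A = P(1 + r/n)^(nt)
A = $15,656.04 × (1 + 0.0495/4)^(4 × 17.2)
Growth factor: (1 + 0.0495/4)^68.8 = 2.33071485
A = $15,656.04 × 2.33071485
A = $36,489.76

A = P(1 + r/n)^(nt) = $36,489.76


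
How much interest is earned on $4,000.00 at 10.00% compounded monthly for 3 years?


Compound interest earned = final amount − principal.
A = P(1 + r/n)^(nt) = $4,000.00 × (1 + 0.1/12)^(12 × 3) = $5,392.73
Interest = A − P = $5,392.73 − $4,000.00 = $1,392.73

Interest = A - P = $1,392.73


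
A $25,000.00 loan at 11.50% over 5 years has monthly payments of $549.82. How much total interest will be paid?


Total paid over the life of the loan = PMT × n.
Total paid = $549.82 × 60 = $32,989.20
Total interest = total paid − principal = $32,989.20 − $25,000.00 = $7,989.20

Total interest = (PMT × n) - PV = $7,989.20


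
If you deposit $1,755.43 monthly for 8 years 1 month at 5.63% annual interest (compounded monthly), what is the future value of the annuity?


Future value of an ordinary annuity: FV = PMT × ((1 + r)^n − 1) / r
Monthly rate r = 0.0563/12 ≈ 0.00469167, n = 97
FV = $1,755.43 × ((1 + 0.0563/12)^97 − 1) / (0.0563/12)
FV = $1,755.43 × 122.481246
FV = $215,007.25

FV = PMT × ((1+r)^n - 1)/r = $215,007.25


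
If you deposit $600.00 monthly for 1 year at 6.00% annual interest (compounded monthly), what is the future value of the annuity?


Future value of an ordinary annuity: FV = PMT × ((1 + r)^n − 1) / r
Monthly rate r = 0.06/12 = 0.005, n = 12
FV = $600.00 × ((1 + 0.06/12)^12 − 1) / (0.06/12)
FV = $600.00 × 12.335562
FV = $7,401.34

FV = PMT × ((1+r)^n - 1)/r = $7,401.34


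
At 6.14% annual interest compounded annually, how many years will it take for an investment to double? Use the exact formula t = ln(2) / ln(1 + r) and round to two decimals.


Doubling condition: (1 + r)^t = 2
Take ln of both sides: t × ln(1 + r) = ln(2)
t = ln(2) / ln(1 + r)
t = 0.693147 / 0.059589
t = 11.63

t = ln(2) / ln(1 + r) = 11.63 years


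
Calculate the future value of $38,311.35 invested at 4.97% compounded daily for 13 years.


Compound interest formula: A = P(1 + r/n)^(nt)
A = $38,311.35 × (1 + 0.0497/365)^(365 × 13)
Growth factor: (1 + 0.0497/365)^4745 = 1.908001
A = $38,311.35 × 1.908001
A = $73,098.09

A = P(1 + r/n)^(nt) = $73,098.09


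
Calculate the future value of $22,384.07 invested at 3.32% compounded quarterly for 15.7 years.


Compound interest formula: A = P(1 + r/n)^(nt)
A = $22,384.07 × (1 + 0.0332/4)^(4 × 15.7)
Growth factor: (1 + 0.0332/4)^62.8 = 1.6804956
A = $22,384.07 × 1.6804956
A = $37,616.33

A = P(1 + r/n)^(nt) = $37,616.33


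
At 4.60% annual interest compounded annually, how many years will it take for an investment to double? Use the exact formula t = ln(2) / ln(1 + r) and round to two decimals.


Doubling condition: (1 + r)^t = 2
Take ln of both sides: t × ln(1 + r) = ln(2)
t = ln(2) / ln(1 + r)
t = 0.693147 / 0.044973
t = 15.41

t = ln(2) / ln(1 + r) = 15.41 years


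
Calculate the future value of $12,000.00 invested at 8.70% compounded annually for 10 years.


Compound interest formula: A = P(1 + r/n)^(nt)
A = $12,000.00 × (1 + 0.087/1)^(1 × 10)
Growth factor: (1 + 0.087/1)^10 = 2.303008
A = $12,000.00 × 2.303008
A = $27,636.10

A = P(1 + r/n)^(nt) = $27,636.10


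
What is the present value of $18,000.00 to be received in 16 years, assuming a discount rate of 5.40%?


Present value formula: PV = FV / (1 + r)^t
PV = $18,000.00 / (1 + 0.054)^16
PV = $18,000.00 / 2.319796
PV = $7,759.30

PV = FV / (1 + r)^t = $7,759.30


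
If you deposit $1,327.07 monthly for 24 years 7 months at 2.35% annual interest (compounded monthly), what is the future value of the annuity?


Future value of an ordinary annuity: FV = PMT × ((1 + r)^n − 1) / r
Monthly rate r = 0.0235/12 ≈ 0.00195833, n = 295
FV = $1,327.07 × ((1 + 0.0235/12)^295 − 1) / (0.0235/12)
FV = $1,327.07 × 398.779767
FV = $529,208.67

FV = PMT × ((1+r)^n - 1)/r = $529,208.67


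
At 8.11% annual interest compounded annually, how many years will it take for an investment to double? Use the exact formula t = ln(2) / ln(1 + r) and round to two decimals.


Doubling condition: (1 + r)^t = 2
Take ln of both sides: t × ln(1 + r) = ln(2)
t = ln(2) / ln(1 + r)
t = 0.693147 / 0.077979
t = 8.89

t = ln(2) / ln(1 + r) = 8.89 years


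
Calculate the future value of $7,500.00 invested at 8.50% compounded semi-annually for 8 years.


Compound interest formula: A = P(1 + r/n)^(nt)
A = $7,500.00 × (1 + 0.085/2)^(2 × 8)
Growth factor: (1 + 0.085/2)^16 = 1.946332
A = $7,500.00 × 1.946332
A = $14,597.49

A = P(1 + r/n)^(nt) = $14,597.49


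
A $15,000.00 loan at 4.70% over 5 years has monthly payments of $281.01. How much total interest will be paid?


Total paid over the life of the loan = PMT × n.
Total paid = $281.01 × 60 = $16,860.60
Total interest = total paid − principal = $16,860.60 − $15,000.00 = $1,860.60

Total interest = (PMT × n) - PV = $1,860.60


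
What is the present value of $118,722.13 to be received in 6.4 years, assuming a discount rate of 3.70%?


Present value formula: PV = FV / (1 + r)^t
PV = $118,722.13 / (1 + 0.037)^6.4
PV = $118,722.13 / 1.2617812
PV = $94,090.90

PV = FV / (1 + r)^t = $94,090.90


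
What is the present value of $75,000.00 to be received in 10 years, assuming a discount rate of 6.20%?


Present value formula: PV = FV / (1 + r)^t
PV = $75,000.00 / (1 + 0.062)^10
PV = $75,000.00 / 1.8249256
PV = $41,097.57

PV = FV / (1 + r)^t = $41,097.57


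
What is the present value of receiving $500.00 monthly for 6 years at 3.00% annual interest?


Present value of an ordinary annuity: PV = PMT × (1 − (1 + r)^(−n)) / r
Monthly rate r = 0.03/12 = 0.0025, n = 72
PV = $500.00 × (1 − (1 + 0.03/12)^(−72)) / (0.03/12)
PV = $500.00 × 65.816858
PV = $32,908.43

PV = PMT × (1-(1+r)^(-n))/r = $32,908.43


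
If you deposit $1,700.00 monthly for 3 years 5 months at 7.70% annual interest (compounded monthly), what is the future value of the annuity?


Future value of an ordinary annuity: FV = PMT × ((1 + r)^n − 1) / r
Monthly rate r = 0.077/12 ≈ 0.00641667, n = 41
FV = $1,700.00 × ((1 + 0.077/12)^41 − 1) / (0.077/12)
FV = $1,700.00 × 46.728654
FV = $79,438.71

FV = PMT × ((1+r)^n - 1)/r = $79,438.71


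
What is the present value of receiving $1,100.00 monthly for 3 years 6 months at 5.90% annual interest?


Present value of an ordinary annuity: PV = PMT × (1 − (1 + r)^(−n)) / r
Monthly rate r = 0.059/12 ≈ 0.00491667, n = 42
PV = $1,100.00 × (1 − (1 + 0.059/12)^(−42)) / (0.059/12)
PV = $1,100.00 × 37.863468
PV = $41,649.81

PV = PMT × (1-(1+r)^(-n))/r = $41,649.81


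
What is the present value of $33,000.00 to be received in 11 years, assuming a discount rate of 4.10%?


Present value formula: PV = FV / (1 + r)^t
PV = $33,000.00 / (1 + 0.041)^11
PV = $33,000.00 / 1.5558153
PV = $21,210.74

PV = FV / (1 + r)^t = $21,210.74


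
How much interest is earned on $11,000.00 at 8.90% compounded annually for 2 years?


Compound interest earned = final amount − principal.
A = P(1 + r/n)^(nt) = $11,000.00 × (1 + 0.089/1)^(1 × 2) = $13,045.13
Interest = A − P = $13,045.13 − $11,000.00 = $2,045.13

Interest = A - P = $2,045.13


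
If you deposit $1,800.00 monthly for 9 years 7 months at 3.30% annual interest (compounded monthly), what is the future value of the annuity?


Future value of an ordinary annuity: FV = PMT × ((1 + r)^n − 1) / r
Monthly rate r = 0.033/12 = 0.00275, n = 115
FV = $1,800.00 × ((1 + 0.033/12)^115 − 1) / (0.033/12)
FV = $1,800.00 × 135.046485
FV = $243,083.67

FV = PMT × ((1+r)^n - 1)/r = $243,083.67


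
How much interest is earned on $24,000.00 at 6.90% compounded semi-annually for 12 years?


Compound interest earned = final amount − principal.
A = P(1 + r/n)^(nt) = $24,000.00 × (1 + 0.069/2)^(2 × 12) = $54,168.04
Interest = A − P = $54,168.04 − $24,000.00 = $30,168.04

Interest = A - P = $30,168.04


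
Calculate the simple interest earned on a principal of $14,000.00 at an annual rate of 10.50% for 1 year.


Simple interest formula: I = P × r × t
I = $14,000.00 × 0.105 × 1
I = $1,470.00

I = P × r × t = $1,470.00


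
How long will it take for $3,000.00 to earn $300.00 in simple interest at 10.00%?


Rearrange the simple interest formula for t:
I = P × r × t  ⇒  t = I / (P × r)
t = $300.00 / ($3,000.00 × 0.1)
t = 1

t = I/(P×r) = 1 year


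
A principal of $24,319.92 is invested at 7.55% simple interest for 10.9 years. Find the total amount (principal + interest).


Total amount formula: A = P(1 + rt) = P + P·r·t
Interest: I = P × r × t = $24,319.92 × 0.0755 × 10.9 = $20,014.08
A = P + I = $24,319.92 + $20,014.08 = $44,334.00

A = P + I = P(1 + rt) = $44,334.00


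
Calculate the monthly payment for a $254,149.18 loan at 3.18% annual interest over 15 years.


Loan payment formula: PMT = PV × r / (1 − (1 + r)^(−n))
Monthly rate r = 0.0318/12 = 0.00265, n = 180 months
Denominator: 1 − (1 + 0.0318/12)^(−180) = 0.378966
PMT = $254,149.18 × (0.0318/12) / 0.378966
PMT = $1,777.19 per month

PMT = PV × r / (1-(1+r)^(-n)) = $1,777.19/month


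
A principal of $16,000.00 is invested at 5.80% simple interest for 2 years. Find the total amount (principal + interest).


Total amount formula: A = P(1 + rt) = P + P·r·t
Interest: I = P × r × t = $16,000.00 × 0.058 × 2 = $1,856.00
A = P + I = $16,000.00 + $1,856.00 = $17,856.00

A = P + I = P(1 + rt) = $17,856.00


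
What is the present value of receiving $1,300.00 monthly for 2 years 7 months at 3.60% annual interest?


Present value of an ordinary annuity: PV = PMT × (1 − (1 + r)^(−n)) / r
Monthly rate r = 0.036/12 = 0.003, n = 31
PV = $1,300.00 × (1 − (1 + 0.036/12)^(−31)) / (0.036/12)
PV = $1,300.00 × 29.559878
PV = $38,427.84

PV = PMT × (1-(1+r)^(-n))/r = $38,427.84


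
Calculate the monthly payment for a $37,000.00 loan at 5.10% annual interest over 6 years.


Loan payment formula: PMT = PV × r / (1 − (1 + r)^(−n))
Monthly rate r = 0.051/12 = 0.00425, n = 72 months
Denominator: 1 − (1 + 0.051/12)^(−72) = 0.263136
PMT = $37,000.00 × (0.051/12) / 0.263136
PMT = $597.60 per month

PMT = PV × r / (1-(1+r)^(-n)) = $597.60/month


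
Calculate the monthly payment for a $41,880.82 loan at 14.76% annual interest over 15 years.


Loan payment formula: PMT = PV × r / (1 − (1 + r)^(−n))
Monthly rate r = 0.1476/12 = 0.0123, n = 180 months
Denominator: 1 − (1 + 0.1476/12)^(−180) = 0.889252
PMT = $41,880.82 × (0.1476/12) / 0.889252
PMT = $579.29 per month

PMT = PV × r / (1-(1+r)^(-n)) = $579.29/month
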